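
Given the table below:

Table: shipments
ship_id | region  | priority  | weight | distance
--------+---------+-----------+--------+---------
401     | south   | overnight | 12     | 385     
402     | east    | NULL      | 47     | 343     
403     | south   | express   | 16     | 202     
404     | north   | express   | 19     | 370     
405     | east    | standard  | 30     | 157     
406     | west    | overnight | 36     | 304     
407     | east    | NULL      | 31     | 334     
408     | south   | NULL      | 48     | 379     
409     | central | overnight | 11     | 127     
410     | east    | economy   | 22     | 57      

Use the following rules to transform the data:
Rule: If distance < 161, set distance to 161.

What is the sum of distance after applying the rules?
2800

Step 1: 3 records have distance < 161
Step 2: These records originally summed to 341
Step 3: After setting to minimum: 3 × 161 = 483
Step 4: Unaffected records sum: 2317
Step 5: Final sum = 483 + 2317 = 2800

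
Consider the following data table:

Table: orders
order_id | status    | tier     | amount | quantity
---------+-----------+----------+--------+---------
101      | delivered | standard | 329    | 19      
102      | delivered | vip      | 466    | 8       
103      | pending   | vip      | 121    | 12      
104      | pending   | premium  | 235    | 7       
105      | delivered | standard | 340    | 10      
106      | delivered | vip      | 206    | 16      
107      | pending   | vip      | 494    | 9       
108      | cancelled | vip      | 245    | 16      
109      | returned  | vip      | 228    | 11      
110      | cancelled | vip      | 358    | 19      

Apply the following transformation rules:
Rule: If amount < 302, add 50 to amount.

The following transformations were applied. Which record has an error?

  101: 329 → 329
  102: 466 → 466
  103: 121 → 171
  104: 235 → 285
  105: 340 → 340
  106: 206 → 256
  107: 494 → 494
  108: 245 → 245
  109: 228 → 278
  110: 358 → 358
Record 108 has an error. The correct transformed value should be 295, not 245.

Step 1: Check each record against the rule
Step 2: Record 108 has amount = 245
Step 3: Since 245 < 302, the bonus should have been applied
Step 4: Correct value = 295, but claimed value = 245
Conclusion: Record 108 has the error.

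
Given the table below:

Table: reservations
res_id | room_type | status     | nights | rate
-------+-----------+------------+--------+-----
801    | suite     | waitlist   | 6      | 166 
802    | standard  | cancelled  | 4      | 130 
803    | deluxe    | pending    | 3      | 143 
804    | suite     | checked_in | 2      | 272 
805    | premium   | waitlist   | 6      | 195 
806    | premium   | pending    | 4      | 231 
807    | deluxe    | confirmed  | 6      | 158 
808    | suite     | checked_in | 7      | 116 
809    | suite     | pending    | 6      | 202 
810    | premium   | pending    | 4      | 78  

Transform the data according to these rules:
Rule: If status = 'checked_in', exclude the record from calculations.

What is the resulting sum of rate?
1303

Step 1: Identify records where status = 'checked_in'
Step 2: The excluded records sum to 388
Step 3: Original total rate = 1691
Step 4: Remaining total = 1691 - 388 = 1303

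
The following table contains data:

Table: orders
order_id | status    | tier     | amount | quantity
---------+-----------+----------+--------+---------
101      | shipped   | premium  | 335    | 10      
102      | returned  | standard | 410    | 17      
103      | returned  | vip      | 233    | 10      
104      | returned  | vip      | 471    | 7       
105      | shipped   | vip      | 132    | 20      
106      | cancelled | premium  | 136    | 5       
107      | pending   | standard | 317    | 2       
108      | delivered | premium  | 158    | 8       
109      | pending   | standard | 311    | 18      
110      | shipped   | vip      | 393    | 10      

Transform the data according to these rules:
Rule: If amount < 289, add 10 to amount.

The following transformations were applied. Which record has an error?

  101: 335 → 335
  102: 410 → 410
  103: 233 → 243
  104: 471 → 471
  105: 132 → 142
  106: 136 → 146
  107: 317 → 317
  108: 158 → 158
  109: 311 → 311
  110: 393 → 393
Record 108 has an error. The correct transformed value should be 168, not 158.

Step 1: Check each record against the rule
Step 2: Record 108 has amount = 158
Step 3: Since 158 < 289, the bonus should have been applied
Step 4: Correct value = 168, but claimed value = 158
Conclusion: Record 108 has the error.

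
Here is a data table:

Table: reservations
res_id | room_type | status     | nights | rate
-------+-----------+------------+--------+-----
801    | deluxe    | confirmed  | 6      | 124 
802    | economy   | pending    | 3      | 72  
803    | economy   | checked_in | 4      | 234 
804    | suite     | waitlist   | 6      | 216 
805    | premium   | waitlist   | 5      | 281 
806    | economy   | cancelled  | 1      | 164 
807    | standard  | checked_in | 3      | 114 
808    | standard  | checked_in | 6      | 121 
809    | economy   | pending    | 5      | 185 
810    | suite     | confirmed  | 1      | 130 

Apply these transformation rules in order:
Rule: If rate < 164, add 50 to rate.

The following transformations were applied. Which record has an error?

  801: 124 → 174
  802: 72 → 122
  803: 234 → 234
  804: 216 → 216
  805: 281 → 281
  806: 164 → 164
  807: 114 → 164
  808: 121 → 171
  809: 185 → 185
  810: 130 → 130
Record 810 has an error. The correct transformed value should be 180, not 130.

Step 1: Check each record against the rule
Step 2: Record 810 has rate = 130
Step 3: Since 130 < 164, the bonus should have been applied
Step 4: Correct value = 180, but claimed value = 130
Conclusion: Record 810 has the error.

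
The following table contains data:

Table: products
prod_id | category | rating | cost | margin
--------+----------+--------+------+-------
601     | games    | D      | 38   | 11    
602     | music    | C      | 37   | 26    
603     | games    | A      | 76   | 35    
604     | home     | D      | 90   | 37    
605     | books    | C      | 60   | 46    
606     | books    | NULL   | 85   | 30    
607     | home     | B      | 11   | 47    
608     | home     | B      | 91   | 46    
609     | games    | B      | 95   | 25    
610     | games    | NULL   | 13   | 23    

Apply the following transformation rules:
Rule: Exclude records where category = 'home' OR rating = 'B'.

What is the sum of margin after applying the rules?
171

Step 1: Find records where category = 'home' OR rating = 'B'
Step 2: 4 records match, summing to 155
Step 3: Original sum: 326
Step 4: Remaining sum = 326 - 155 = 171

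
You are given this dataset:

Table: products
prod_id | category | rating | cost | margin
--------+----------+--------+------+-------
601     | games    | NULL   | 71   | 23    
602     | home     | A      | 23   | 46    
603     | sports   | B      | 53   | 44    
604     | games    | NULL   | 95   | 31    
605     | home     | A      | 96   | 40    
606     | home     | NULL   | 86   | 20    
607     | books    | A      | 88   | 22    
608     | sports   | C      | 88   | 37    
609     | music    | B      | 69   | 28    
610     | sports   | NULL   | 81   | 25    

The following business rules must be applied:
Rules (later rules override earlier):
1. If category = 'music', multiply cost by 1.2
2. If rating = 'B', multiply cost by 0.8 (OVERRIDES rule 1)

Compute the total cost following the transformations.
725.6

Step 1: Rule 2 takes priority for records with rating = 'B'
  - 2 records: 122 × 0.8 = 97.6
Step 2: Rule 1 applies to remaining records with category = 'music'
  - 0 records: 0 × 1.2 = 0.0
Step 3: Other records unchanged: 628
Step 4: Final sum = 97.6 + 0.0 + 628 = 725.6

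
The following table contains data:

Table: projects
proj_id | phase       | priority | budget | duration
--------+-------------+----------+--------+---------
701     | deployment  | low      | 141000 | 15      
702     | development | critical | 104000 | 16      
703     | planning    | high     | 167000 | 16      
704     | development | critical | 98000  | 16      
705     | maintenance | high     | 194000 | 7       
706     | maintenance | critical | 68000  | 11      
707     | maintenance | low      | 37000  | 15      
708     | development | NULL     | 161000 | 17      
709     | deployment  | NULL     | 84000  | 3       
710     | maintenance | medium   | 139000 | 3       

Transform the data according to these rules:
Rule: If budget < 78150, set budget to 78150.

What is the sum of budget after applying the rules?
1244300

Step 1: 2 records have budget < 78150
Step 2: These records originally summed to 105000
Step 3: After setting to minimum: 2 × 78150 = 156300
Step 4: Unaffected records sum: 1088000
Step 5: Final sum = 156300 + 1088000 = 1244300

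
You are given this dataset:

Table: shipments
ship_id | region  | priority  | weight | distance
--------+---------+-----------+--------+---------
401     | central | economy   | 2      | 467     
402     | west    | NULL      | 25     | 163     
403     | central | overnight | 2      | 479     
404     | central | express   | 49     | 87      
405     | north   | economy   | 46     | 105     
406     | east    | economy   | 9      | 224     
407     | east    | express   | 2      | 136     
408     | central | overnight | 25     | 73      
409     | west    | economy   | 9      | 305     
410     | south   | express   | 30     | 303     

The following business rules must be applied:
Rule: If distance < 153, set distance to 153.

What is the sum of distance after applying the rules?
2553

Step 1: 4 records have distance < 153
Step 2: These records originally summed to 401
Step 3: After setting to minimum: 4 × 153 = 612
Step 4: Unaffected records sum: 1941
Step 5: Final sum = 612 + 1941 = 2553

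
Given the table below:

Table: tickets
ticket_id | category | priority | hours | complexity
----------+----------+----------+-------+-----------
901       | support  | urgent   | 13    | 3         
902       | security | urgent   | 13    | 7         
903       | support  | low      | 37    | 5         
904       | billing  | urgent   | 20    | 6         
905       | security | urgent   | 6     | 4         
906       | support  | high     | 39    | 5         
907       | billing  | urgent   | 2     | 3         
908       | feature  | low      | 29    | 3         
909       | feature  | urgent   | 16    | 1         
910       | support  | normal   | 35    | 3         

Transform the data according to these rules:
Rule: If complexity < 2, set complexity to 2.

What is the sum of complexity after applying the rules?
41

Step 1: 1 records have complexity < 2
Step 2: These records originally summed to 1
Step 3: After setting to minimum: 1 × 2 = 2
Step 4: Unaffected records sum: 39
Step 5: Final sum = 2 + 39 = 41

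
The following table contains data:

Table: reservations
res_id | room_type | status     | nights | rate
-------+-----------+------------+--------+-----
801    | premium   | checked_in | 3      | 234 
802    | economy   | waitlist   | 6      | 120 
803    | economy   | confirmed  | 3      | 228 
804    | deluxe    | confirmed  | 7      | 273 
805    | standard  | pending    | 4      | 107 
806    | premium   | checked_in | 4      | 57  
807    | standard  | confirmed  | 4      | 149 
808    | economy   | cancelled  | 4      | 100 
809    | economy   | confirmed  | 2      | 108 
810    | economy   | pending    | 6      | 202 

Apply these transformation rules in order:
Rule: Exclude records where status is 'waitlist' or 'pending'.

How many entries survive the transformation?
7

Step 1: Count records to exclude
  - 1 (waitlist) + 2 (pending) = 3 records
Step 2: Total records: 10
Step 3: Remaining = 10 - 3 = 7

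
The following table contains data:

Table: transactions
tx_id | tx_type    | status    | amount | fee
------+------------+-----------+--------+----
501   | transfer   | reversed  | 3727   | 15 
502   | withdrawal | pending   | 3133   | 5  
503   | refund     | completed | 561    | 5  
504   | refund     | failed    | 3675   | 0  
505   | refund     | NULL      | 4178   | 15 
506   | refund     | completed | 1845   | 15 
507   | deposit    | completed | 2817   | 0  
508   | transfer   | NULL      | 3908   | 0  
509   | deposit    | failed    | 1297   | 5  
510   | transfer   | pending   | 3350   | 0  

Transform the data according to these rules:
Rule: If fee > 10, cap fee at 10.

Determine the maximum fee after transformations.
10

Step 1: Original maximum fee = 15
Step 2: Apply cap at 10
Step 3: 3 records had fee > 10 and were capped
Step 4: Maximum after transformation = 10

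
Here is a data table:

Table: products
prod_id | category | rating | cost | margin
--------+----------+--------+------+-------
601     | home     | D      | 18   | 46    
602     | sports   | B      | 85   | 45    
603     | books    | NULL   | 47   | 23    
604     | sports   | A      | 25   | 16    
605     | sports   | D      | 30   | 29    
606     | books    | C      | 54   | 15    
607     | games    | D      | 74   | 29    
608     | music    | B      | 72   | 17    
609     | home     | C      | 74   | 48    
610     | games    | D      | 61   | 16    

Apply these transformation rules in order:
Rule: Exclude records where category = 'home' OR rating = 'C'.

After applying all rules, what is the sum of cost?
394

Step 1: Find records where category = 'home' OR rating = 'C'
Step 2: 3 records match, summing to 146
Step 3: Original sum: 540
Step 4: Remaining sum = 540 - 146 = 394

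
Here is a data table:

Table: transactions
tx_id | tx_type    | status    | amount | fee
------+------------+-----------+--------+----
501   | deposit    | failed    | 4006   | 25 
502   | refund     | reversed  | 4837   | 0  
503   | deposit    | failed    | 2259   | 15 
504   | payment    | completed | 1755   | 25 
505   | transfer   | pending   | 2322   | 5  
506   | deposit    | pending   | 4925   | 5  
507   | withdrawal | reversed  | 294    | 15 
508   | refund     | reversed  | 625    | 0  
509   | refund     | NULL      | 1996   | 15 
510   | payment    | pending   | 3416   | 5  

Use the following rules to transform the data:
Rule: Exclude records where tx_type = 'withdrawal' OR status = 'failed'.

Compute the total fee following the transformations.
55

Step 1: Find records where tx_type = 'withdrawal' OR status = 'failed'
Step 2: 3 records match, summing to 55
Step 3: Original sum: 110
Step 4: Remaining sum = 110 - 55 = 55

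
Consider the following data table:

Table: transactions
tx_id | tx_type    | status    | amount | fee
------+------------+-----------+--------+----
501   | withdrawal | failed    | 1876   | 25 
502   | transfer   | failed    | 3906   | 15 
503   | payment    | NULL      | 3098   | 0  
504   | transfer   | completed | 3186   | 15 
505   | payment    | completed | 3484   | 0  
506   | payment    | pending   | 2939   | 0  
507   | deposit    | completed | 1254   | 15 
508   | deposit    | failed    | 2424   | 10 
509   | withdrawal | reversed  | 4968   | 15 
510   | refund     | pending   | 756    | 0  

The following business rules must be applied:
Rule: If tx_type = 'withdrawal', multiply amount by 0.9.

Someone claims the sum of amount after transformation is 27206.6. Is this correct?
Yes, the result is correct.

Step 1: Calculate the correct sum after transformation
Step 2: Apply multiplier 0.9 to records where tx_type = 'withdrawal'
Step 3: Correct result = 27206.6
Step 4: Claimed result = 27206.6
Step 5: 27206.6 = 27206.6 ✓
Conclusion: The claimed result is correct.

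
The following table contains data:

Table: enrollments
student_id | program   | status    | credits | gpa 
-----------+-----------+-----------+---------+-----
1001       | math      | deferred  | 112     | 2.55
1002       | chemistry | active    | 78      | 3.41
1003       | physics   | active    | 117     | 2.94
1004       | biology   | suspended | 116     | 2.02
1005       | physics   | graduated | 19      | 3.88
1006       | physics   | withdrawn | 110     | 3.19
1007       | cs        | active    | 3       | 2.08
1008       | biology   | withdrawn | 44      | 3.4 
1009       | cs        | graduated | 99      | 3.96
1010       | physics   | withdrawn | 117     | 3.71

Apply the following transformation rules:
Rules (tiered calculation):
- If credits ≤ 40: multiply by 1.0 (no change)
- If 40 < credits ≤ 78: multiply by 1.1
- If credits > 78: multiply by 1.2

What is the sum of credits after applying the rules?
961.4

Step 1: Tier 1 (credits ≤ 40): 2 records, sum = 22 × 1.0 = 22.0
Step 2: Tier 2 (40 < credits ≤ 78): 2 records, sum = 122 × 1.1 = 134.2
Step 3: Tier 3 (credits > 78): 6 records, sum = 671 × 1.2 = 805.2
Step 4: Final sum = 22.0 + 134.2 + 805.2 = 961.4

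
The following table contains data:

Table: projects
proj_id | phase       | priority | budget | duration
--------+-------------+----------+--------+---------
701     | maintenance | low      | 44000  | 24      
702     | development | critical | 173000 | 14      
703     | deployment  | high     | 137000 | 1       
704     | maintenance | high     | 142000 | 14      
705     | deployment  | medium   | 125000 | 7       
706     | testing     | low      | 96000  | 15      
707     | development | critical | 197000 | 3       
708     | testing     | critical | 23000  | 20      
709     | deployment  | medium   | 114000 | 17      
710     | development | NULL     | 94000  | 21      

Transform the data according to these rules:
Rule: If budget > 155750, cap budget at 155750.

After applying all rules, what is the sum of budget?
1086500

Step 1: 2 records have budget > 155750
Step 2: These records originally summed to 370000
Step 3: After capping: 2 × 155750 = 311500
Step 4: Unaffected records sum: 775000
Step 5: Final sum = 311500 + 775000 = 1086500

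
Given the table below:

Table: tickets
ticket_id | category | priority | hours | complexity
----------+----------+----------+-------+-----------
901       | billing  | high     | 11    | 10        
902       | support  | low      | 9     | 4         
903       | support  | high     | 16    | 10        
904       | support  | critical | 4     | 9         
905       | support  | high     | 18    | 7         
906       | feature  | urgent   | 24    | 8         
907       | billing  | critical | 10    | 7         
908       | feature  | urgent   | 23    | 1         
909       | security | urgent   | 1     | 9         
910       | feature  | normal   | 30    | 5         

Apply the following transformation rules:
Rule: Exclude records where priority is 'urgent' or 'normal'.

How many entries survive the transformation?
6

Step 1: Count records to exclude
  - 3 (urgent) + 1 (normal) = 4 records
Step 2: Total records: 10
Step 3: Remaining = 10 - 4 = 6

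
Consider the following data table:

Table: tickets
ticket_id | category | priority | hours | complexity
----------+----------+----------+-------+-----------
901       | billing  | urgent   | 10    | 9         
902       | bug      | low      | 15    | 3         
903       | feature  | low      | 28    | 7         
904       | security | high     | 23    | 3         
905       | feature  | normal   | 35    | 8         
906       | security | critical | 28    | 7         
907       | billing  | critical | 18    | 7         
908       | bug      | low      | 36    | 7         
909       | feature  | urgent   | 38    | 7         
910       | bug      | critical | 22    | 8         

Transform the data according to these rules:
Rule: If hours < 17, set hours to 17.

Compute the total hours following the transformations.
262

Step 1: 2 records have hours < 17
Step 2: These records originally summed to 25
Step 3: After setting to minimum: 2 × 17 = 34
Step 4: Unaffected records sum: 228
Step 5: Final sum = 34 + 228 = 262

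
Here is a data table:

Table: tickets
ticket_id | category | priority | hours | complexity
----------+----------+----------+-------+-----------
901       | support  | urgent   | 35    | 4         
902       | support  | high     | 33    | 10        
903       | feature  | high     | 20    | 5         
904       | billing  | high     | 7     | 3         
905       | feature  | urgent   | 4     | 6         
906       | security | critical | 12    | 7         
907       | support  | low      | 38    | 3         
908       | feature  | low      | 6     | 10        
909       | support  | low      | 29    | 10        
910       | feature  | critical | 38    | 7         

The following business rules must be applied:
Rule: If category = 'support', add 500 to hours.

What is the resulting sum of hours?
2222

Step 1: Count records where category = 'support': 4
Step 2: Total bonus added: 4 × 500 = 2000
Step 3: Original sum of hours: 222
Step 4: Final sum = 222 + 2000 = 2222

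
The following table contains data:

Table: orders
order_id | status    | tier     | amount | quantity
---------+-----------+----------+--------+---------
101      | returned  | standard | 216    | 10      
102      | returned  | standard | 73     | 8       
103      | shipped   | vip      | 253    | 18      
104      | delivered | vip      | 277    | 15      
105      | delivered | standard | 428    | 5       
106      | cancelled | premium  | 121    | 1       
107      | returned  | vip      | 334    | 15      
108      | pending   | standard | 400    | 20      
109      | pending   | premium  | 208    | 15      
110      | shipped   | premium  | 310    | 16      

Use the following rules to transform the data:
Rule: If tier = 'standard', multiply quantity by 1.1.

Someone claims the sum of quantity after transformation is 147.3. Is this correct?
No, the correct result is 127.3.

Step 1: Calculate the correct sum after transformation
Step 2: Apply multiplier 1.1 to records where tier = 'standard'
Step 3: Correct result = 127.3
Step 4: Claimed result = 147.3
Step 5: 127.3 ≠ 147.3
Conclusion: The claimed result is incorrect. The correct answer is 127.3.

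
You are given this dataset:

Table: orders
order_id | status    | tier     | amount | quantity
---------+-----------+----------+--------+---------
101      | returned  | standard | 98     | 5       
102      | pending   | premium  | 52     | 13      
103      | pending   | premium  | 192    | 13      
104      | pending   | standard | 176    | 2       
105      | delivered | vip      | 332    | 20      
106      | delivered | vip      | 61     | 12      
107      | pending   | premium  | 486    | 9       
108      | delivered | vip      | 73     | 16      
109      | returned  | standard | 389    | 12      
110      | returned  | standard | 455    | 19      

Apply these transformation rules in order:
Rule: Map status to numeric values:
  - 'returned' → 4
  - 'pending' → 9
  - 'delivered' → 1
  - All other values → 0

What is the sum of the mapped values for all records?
51

Step 1: Apply mapping to each record
Step 2: Count by status:
  'returned': 3 records × 4 = 12
  'pending': 4 records × 9 = 36
  'delivered': 3 records × 1 = 3
Step 3: Sum all mapped values = 51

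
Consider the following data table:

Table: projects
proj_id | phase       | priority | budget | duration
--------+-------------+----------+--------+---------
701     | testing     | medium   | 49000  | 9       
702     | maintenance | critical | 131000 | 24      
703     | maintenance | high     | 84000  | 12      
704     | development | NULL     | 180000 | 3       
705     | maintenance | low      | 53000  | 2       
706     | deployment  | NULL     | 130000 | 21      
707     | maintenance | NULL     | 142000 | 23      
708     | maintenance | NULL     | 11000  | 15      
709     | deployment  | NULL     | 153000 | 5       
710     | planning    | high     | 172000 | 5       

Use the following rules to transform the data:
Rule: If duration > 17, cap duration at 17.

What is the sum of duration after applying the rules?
102

Step 1: 3 records have duration > 17
Step 2: These records originally summed to 68
Step 3: After capping: 3 × 17 = 51
Step 4: Unaffected records sum: 51
Step 5: Final sum = 51 + 51 = 102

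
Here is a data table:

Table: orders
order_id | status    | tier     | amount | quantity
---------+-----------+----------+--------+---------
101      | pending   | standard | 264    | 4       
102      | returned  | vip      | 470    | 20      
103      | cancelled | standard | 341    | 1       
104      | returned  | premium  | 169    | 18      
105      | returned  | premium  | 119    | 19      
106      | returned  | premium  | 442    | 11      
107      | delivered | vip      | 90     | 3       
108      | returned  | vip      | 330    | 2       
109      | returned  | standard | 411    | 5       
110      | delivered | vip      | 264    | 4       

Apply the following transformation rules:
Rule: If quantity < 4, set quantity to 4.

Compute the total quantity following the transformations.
93

Step 1: 3 records have quantity < 4
Step 2: These records originally summed to 6
Step 3: After setting to minimum: 3 × 4 = 12
Step 4: Unaffected records sum: 81
Step 5: Final sum = 12 + 81 = 93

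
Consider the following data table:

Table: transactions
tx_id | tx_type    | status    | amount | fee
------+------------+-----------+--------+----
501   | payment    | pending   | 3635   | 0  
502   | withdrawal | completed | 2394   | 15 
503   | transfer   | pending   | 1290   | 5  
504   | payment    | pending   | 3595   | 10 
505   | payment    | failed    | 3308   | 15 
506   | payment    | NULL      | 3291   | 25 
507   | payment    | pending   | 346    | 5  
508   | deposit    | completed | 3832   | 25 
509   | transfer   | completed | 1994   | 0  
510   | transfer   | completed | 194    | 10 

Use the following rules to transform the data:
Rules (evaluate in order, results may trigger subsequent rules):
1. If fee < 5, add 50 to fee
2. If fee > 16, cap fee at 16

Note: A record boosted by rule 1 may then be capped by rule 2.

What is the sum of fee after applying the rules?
124

Step 1: Apply rule 1 to records with fee < 5
  - 2 records get bonus of 50
  - Of these, 2 records then exceed 16 and get capped
Step 2: Apply rule 2 to records with fee > 16
  - 2 records (original) are capped
Step 3: Calculate final sum = 124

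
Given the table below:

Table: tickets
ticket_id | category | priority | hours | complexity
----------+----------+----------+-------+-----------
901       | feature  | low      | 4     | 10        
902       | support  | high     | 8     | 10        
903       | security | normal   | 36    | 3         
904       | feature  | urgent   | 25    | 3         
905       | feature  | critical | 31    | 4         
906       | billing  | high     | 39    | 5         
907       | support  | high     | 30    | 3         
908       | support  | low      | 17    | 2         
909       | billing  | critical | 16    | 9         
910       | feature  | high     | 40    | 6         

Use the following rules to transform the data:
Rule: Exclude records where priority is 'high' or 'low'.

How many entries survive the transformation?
4

Step 1: Count records to exclude
  - 4 (high) + 2 (low) = 6 records
Step 2: Total records: 10
Step 3: Remaining = 10 - 6 = 4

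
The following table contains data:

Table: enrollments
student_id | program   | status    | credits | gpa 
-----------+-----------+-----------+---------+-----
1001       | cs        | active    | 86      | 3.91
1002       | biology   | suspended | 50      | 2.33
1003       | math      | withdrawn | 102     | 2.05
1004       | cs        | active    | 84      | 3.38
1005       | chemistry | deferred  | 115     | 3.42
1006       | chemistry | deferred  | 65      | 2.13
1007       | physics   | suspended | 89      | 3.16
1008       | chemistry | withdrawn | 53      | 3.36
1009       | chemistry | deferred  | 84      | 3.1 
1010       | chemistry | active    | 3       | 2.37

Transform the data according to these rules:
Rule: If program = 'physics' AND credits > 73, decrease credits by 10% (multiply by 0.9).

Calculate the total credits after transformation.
722.1

Step 1: Find records where program = 'physics' AND credits > 73
Step 2: 1 records match, summing to 89
Step 3: After multiplier: 89 × 0.9 = 80.1
Step 4: Unaffected records sum: 642
Step 5: Final sum = 80.1 + 642 = 722.1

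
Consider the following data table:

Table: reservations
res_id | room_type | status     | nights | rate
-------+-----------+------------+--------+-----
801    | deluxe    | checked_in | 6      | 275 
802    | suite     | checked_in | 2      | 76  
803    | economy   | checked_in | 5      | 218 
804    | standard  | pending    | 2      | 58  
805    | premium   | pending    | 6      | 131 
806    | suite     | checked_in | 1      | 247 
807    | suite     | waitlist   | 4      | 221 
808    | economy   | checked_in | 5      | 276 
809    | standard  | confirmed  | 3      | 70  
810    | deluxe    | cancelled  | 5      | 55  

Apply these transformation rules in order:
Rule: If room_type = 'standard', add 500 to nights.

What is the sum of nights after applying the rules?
1039

Step 1: Count records where room_type = 'standard': 2
Step 2: Total bonus added: 2 × 500 = 1000
Step 3: Original sum of nights: 39
Step 4: Final sum = 39 + 1000 = 1039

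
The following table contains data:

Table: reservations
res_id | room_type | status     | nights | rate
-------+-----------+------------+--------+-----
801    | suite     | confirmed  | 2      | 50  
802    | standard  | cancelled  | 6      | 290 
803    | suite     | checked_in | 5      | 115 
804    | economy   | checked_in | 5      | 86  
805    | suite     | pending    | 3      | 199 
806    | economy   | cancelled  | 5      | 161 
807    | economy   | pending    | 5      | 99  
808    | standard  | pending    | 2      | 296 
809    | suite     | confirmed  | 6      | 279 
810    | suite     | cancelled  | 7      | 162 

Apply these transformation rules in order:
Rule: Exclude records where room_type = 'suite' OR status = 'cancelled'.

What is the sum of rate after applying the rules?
481

Step 1: Find records where room_type = 'suite' OR status = 'cancelled'
Step 2: 7 records match, summing to 1256
Step 3: Original sum: 1737
Step 4: Remaining sum = 1737 - 1256 = 481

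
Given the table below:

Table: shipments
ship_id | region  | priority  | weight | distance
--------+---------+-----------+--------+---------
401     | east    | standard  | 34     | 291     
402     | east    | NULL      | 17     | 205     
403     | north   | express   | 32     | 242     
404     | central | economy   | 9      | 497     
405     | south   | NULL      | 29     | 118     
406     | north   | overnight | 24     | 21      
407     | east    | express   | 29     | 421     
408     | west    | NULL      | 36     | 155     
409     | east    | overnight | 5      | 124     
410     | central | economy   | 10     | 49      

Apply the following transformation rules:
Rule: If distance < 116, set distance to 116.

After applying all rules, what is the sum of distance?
2285

Step 1: 2 records have distance < 116
Step 2: These records originally summed to 70
Step 3: After setting to minimum: 2 × 116 = 232
Step 4: Unaffected records sum: 2053
Step 5: Final sum = 232 + 2053 = 2285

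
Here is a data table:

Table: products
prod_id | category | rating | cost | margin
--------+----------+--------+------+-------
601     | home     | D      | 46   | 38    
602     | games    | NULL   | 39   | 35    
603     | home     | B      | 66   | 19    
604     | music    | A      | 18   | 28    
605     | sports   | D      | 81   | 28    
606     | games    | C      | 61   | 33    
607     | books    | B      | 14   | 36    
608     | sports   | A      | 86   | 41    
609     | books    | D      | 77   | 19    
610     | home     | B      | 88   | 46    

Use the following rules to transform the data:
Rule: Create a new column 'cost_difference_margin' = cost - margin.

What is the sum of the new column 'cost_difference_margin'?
253

Step 1: For each record, compute cost - margin
Example calculations:
  46 - 38 = 8
  39 - 35 = 4
  66 - 19 = 47
  ...
Step 2: Sum all derived values
Step 3: Total = 253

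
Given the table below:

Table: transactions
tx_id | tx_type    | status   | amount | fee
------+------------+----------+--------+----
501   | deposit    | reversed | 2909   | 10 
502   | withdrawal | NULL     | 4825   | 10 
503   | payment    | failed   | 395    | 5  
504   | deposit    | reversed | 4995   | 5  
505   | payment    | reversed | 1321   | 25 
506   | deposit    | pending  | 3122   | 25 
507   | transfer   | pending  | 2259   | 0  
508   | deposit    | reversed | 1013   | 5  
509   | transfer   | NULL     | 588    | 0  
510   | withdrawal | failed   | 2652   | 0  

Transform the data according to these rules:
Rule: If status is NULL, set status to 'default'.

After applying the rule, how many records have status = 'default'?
2

Step 1: Count records where status IS NULL
Step 2: Found 2 records with NULL status
Step 3: These records will have status set to 'default'
Step 4: Records already having status = 'default': 0
Step 5: Answer: 2 + 0 = 2 records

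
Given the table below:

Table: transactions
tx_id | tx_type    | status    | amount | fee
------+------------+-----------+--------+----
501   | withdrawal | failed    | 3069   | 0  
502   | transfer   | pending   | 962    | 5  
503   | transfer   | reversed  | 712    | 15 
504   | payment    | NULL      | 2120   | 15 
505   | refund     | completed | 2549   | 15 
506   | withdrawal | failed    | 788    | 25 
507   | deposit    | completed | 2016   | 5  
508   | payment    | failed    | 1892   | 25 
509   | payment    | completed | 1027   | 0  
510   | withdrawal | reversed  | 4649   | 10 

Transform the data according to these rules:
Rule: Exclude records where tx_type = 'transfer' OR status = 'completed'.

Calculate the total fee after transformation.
75

Step 1: Find records where tx_type = 'transfer' OR status = 'completed'
Step 2: 5 records match, summing to 40
Step 3: Original sum: 115
Step 4: Remaining sum = 115 - 40 = 75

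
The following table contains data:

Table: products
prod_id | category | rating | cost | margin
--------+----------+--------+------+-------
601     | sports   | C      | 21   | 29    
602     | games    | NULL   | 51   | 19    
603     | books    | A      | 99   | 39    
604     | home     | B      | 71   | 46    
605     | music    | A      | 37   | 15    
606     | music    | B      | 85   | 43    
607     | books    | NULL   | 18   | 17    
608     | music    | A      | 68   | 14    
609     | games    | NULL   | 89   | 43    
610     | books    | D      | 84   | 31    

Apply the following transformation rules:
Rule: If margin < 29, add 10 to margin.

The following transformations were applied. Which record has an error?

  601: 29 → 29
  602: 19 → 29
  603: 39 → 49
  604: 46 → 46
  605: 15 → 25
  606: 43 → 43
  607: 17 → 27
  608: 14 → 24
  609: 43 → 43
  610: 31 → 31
Record 603 has an error. The correct transformed value should be 39, not 49.

Step 1: Check each record against the rule
Step 2: Record 603 has margin = 39
Step 3: Since 39 >= 29, the bonus should not have been applied
Step 4: Correct value = 39, but claimed value = 49
Conclusion: Record 603 has the error.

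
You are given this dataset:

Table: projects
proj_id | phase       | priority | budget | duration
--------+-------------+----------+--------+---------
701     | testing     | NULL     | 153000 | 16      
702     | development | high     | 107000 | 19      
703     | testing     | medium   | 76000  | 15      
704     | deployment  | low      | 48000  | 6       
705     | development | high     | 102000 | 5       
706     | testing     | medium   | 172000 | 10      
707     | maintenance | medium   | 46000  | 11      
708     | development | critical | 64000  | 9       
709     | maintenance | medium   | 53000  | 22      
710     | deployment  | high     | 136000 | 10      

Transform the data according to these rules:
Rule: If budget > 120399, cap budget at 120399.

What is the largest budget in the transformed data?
120399

Step 1: Original maximum budget = 172000
Step 2: Apply cap at 120399
Step 3: 3 records had budget > 120399 and were capped
Step 4: Maximum after transformation = 120399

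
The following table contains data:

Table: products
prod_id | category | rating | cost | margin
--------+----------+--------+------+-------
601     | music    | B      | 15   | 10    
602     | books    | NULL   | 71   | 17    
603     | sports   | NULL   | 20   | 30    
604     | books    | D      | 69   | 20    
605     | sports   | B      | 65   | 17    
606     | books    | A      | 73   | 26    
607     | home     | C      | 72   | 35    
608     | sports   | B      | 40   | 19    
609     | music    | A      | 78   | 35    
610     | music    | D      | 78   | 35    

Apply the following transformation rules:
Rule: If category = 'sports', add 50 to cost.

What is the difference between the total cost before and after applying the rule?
150

Step 1: Original sum of cost = 581
Step 2: 3 records have category = 'sports'
Step 3: Each affected record changes by 50
Step 4: Total change = 3 × 50 = 150
Step 5: New sum = 581 + 150 = 731
Step 6: Difference = |731 - 581| = 150
        (Sum increased by 150)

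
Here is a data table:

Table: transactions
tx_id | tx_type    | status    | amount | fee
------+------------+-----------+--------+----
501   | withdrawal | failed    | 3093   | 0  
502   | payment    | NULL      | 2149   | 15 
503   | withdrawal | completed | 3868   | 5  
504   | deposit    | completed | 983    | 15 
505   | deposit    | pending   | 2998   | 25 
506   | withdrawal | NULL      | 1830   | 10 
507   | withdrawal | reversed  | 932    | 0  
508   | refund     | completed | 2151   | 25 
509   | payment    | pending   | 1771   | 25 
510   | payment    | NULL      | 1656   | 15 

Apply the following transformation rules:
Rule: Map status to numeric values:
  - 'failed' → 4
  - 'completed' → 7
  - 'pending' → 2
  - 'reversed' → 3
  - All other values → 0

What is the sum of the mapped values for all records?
32

Step 1: Apply mapping to each record
Step 2: Count by status:
  'failed': 1 records × 4 = 4
  'completed': 3 records × 7 = 21
  'pending': 2 records × 2 = 4
  'reversed': 1 records × 3 = 3
Step 3: Sum all mapped values = 32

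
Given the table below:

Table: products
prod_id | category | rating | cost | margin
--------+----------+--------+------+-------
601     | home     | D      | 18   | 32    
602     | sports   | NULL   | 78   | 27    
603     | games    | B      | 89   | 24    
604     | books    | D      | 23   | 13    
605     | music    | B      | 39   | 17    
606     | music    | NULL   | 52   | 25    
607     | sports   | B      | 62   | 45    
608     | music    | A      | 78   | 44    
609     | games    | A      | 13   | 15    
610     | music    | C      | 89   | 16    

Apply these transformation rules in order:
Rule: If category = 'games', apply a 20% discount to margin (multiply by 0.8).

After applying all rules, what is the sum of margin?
250.2

Step 1: Records with category = 'games' have total margin = 39
Step 2: Apply multiplier: 39 × 0.8 = 31.2
Step 3: Other records total: 219
Step 4: Final sum = 31.2 + 219 = 250.2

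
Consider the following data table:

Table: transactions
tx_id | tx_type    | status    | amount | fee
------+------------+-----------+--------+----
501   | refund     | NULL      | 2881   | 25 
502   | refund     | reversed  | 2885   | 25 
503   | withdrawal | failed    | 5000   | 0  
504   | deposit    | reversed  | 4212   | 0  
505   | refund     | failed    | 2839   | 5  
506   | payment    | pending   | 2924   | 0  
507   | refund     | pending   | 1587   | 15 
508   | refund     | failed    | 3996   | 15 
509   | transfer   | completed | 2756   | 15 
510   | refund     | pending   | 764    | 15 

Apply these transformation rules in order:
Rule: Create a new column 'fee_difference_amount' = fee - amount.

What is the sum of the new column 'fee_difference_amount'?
-29729

Step 1: For each record, compute fee - amount
Example calculations:
  25 - 2881 = -2856
  25 - 2885 = -2860
  0 - 5000 = -5000
  ...
Step 2: Sum all derived values
Step 3: Total = -29729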